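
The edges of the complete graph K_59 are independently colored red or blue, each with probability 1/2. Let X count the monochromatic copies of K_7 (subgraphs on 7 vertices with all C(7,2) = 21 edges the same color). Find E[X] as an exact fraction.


Let X = Σ_S X_S over the C(59, 7) = 341149446 subsets S of size 7, where X_S = 1 if the K_7 on S is monochromatic.
For a fixed S, the K_7 on S has C(7, 2) = 21 edges. P[all 21 edges red] = (1/2)^21, and likewise for blue, so P[monochromatic] = 2·(1/2)^21 = 2^{1 − 21} = 1/1048576.
By linearity: E[X] = C(59, 7) · 2^{1 − 21} = 341149446 · 1/1048576 = 170574723/524288.
Numerically: E[X] ≈ 325.345.

E[X] = C(59,7)·2^(1−C(7,2)) = 170574723/524288 ≈ 325.345.


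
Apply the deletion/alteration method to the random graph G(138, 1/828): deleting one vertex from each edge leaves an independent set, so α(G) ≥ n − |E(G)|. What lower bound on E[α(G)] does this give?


E[|E(G)|] = C(138, 2)·p = 9453 · (1/828) = 137/12.
E[α(G)] ≥ n − E[|E(G)|] = 138 − 137/12 = 1519/12.
Numerically: ≈ 126.583.
(This is only a lower bound; the true E[α(G)] may be larger.)

E[α(G)] ≥ 1519/12 ≈ 126.583.


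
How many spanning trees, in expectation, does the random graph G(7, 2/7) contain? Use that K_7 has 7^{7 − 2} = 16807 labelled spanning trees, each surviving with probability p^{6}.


K_7 has 7^{7 − 2} = 16807 labelled spanning trees.
For each such spanning tree H, let X_H = 1 if all 6 edges of H are present in G. Then P[X_H = 1] = p^{6} = (2/7)^{6} = 64/117649.
By linearity of expectation: E[X] = Σ_H E[X_H] = 16807 · p^{6} = 16807 · 64/117649 = 64/7.
Numerically: E[X] ≈ 9.143.

E[X] = 16807 · (2/7)^{6} = 64/7 ≈ 9.143.


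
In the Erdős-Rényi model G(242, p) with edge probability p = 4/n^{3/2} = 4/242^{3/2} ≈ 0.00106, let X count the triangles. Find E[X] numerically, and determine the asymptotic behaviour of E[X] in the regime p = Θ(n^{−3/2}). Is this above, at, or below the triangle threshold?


Number of potential triangles: C(242, 3) = 2332880.
Each occurs with probability p³ ≈ (0.00106)³ ≈ 1.19953e-09.
By linearity: E[X] = C(242, 3)·p³ ≈ 2332880 · 1.19953e-09 ≈ 0.003.
Since α = 3/2 > 1, p = c/n^{3/2} = o(1/n) is below the triangle threshold p ~ 1/n. Asymptotically E[X] ~ (c³/6)·n^{3(1−α)} = (4³/6)·n^{-1.5} → 0, so by Markov's inequality G has no triangles w.h.p.

E[X] ≈ 0.003; in regime p = Θ(1/n^{3/2}) E[X] tends to 0 (below the triangle threshold p ~ 1/n).


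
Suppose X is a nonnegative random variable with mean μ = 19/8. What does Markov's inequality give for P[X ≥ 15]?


μ = E[X] = 19/8, a = 15.
Markov: P[X ≥ 15] ≤ μ/a = (19/8)/15 = 19/120.
Numerically: ≈ 0.15833.
(Since a = 15 > μ = 2.37500, the bound 19/120 is < 1 and informative.)

P[X ≥ 15] ≤ 19/120 ≈ 0.15833.


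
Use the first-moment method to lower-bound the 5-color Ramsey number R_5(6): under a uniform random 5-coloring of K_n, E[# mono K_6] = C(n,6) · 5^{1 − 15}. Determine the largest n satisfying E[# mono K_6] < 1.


We need C(n, 6) · 5^{1 − 15} < 1, i.e. C(n, 6) < 5^{15 − 1} = 6103515625.
Check values of n near the boundary:
  n = 127: C(127, 6) = 5169379425; 5169379425 < 6103515625? YES
  n = 128: C(128, 6) = 5423611200; 5423611200 < 6103515625? YES
  n = 129: C(129, 6) = 5688177600; 5688177600 < 6103515625? YES
  n = 130: C(130, 6) = 5963412000; 5963412000 < 6103515625? YES
  n = 131: C(131, 6) = 6249655776; 6249655776 < 6103515625? NO
The largest n with C(n, 6) < 6103515625 is n = 130 (where E[X] = 47707296/48828125 ≈ 0.9770). Hence R_5(6) > 130, i.e. R_5(6) ≥ 131.

Largest n = 130; hence R_5(6) > 130.


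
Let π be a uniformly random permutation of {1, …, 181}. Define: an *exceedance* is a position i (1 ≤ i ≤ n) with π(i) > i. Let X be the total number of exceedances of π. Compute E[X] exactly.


Write X = Σ_{i=1}^{181} X_i, where X_i = 1_{π(i) > i}.
For each fixed i, π(i) is uniform over {1, …, 181} (marginal of a uniform permutation), so P[π(i) > i] = (n − i)/n. Summing: Σ_{i=1}^{181} (n − i)/n = (0 + 1 + … + 180)/181 = 181(181 − 1)/(2·181) = (181 − 1)/2.
Hence E[X] = Σ_{i=1}^{181} (181 − i)/181 = 90 ≈ 90.0000.

E[X] = 90 = 90.0000.


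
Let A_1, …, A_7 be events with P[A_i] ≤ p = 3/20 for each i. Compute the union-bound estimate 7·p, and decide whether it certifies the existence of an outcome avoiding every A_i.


Union bound: P[∪_{i=1}^{7} A_i] ≤ Σ_i P[A_i] ≤ 7·p = 7·(3/20) = 21/20.
Numerically: 21/20 ≈ 1.05000.
Is 21/20 < 1? NO.
Since the bound 21/20 is ≥ 1, the union bound is uninformative here; it does NOT by itself certify existence.

7·p = 21/20 ≈ 1.05000; existence NOT certified by the union bound.


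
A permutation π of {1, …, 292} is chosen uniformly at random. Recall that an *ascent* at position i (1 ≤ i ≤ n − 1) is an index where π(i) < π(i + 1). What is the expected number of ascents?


Write X = Σ X_I over i = 1, …, 291, with X_I the indicator of one ascent.
There are 291 indicators.
For each fixed i, the pair (π(i), π(i+1)) is a uniformly random ordered pair of distinct values from {1, …, 292}; by symmetry P[π(i) < π(i+1)] = 1/2.
By linearity: E[X] = 291 · (1/2) = (292 − 1) · (1/2) = 291/2 ≈ 145.50000.

E[X] = 291/2 = 145.50000.


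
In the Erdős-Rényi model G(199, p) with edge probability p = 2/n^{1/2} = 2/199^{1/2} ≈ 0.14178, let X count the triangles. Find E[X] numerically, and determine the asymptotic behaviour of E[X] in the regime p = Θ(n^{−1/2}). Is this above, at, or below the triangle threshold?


Number of potential triangles: C(199, 3) = 1293699.
Each occurs with probability p³ ≈ (0.14178)³ ≈ 2.8497737e-03.
By linearity: E[X] = C(199, 3)·p³ ≈ 1293699 · 2.8497737e-03 ≈ 3686.74937.
Since α = 1/2 < 1, p = c/n^{1/2} ≫ 1/n is above the triangle threshold p ~ 1/n. Asymptotically E[X] ~ (c³/6)·n^{3(1−α)} = (2³/6)·n^{1.5} → ∞; triangles are abundant w.h.p.

E[X] ≈ 3686.74937; in regime p = Θ(1/n^{1/2}) E[X] diverges (above the triangle threshold p ~ 1/n).


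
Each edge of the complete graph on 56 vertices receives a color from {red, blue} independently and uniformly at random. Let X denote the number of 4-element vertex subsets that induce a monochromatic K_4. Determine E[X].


Let X = Σ_S X_S over the C(56, 4) = 367290 subsets S of size 4, where X_S = 1 if the K_4 on S is monochromatic.
For a fixed S, the K_4 on S has C(4, 2) = 6 edges. P[all 6 edges red] = (1/2)^6, and likewise for blue, so P[monochromatic] = 2·(1/2)^6 = 2^{1 − 6} = 1/32.
Summing: E[X] = C(56, 4) · 2^{1 − 6} = 367290 · 1/32 = 183645/16.
Numerically: E[X] ≈ 11477.812.

E[X] = C(56,4)·2^(1−C(4,2)) = 183645/16 ≈ 11477.812.


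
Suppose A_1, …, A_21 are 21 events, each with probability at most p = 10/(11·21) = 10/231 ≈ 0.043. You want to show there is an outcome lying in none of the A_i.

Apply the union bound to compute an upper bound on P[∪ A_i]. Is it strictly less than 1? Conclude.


Union bound: P[∪_{i=1}^{21} A_i] ≤ Σ_i P[A_i] ≤ 21·p = 21·(10/231) = 10/11.
Numerically: 10/11 ≈ 0.909.
Is 10/11 < 1? YES.
Since P[∪ A_i] ≤ 10/11 < 1, the complement has P[∩ A_i^c] ≥ 1 − 10/11 = 1/11 > 0, so some outcome avoids every A_i.

21·p = 10/11 ≈ 0.909; existence CERTIFIED by the union bound.


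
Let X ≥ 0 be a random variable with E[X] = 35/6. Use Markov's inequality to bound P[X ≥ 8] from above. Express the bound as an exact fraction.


μ = E[X] = 35/6, a = 8.
Markov: P[X ≥ 8] ≤ μ/a = (35/6)/8 = 35/48.
Numerically: ≈ 0.729167.
(Since a = 8 > μ = 5.833333, the bound 35/48 is < 1 and informative.)

P[X ≥ 8] ≤ 35/48 ≈ 0.729167.


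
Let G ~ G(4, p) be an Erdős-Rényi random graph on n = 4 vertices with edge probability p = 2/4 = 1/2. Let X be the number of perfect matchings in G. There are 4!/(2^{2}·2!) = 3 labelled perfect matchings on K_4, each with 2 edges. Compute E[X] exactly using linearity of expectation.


K_4 has 4!/(2^{2}·2!) = 3 labelled perfect matchings.
For each such perfect matching H, let X_H = 1 if all 2 edges of H are present in G. Then P[X_H = 1] = p^{2} = (1/2)^{2} = 1/4.
By linearity: E[X] = Σ_H E[X_H] = 3 · p^{2} = 3 · 1/4 = 3/4.
Numerically: E[X] ≈ 0.75.

E[X] = 3 · (1/2)^{2} = 3/4 ≈ 0.75.


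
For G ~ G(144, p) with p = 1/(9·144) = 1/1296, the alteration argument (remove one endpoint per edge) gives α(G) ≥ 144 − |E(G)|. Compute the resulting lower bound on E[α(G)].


E[|E(G)|] = C(144, 2)·p = 10296 · (1/1296) = 143/18.
E[α(G)] ≥ n − E[|E(G)|] = 144 − 143/18 = 2449/18.
Numerically: ≈ 136.05556.
(This is only a lower bound; the true E[α(G)] may be larger.)

E[α(G)] ≥ 2449/18 ≈ 136.05556.


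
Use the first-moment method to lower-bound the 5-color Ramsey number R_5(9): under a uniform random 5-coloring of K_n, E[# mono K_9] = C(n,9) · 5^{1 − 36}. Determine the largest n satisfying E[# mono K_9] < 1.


We need C(n, 9) · 5^{1 − 36} < 1, i.e. C(n, 9) < 5^{36 − 1} = 2910383045673370361328125.
Check values of n near the boundary:
  n = 2169: C(2169, 9) = 2879753360044504243499683; 2879753360044504243499683 < 2910383045673370361328125? YES
  n = 2170: C(2170, 9) = 2891746779868845075610510; 2891746779868845075610510 < 2910383045673370361328125? YES
  n = 2171: C(2171, 9) = 2903784578674959601827205; 2903784578674959601827205 < 2910383045673370361328125? YES
  n = 2172: C(2172, 9) = 2915866900084148060642020; 2915866900084148060642020 < 2910383045673370361328125? NO
The largest n with C(n, 9) < 2910383045673370361328125 is n = 2171 (where E[X] = 580756915734991920365441/582076609134674072265625 ≈ 0.9977). Hence R_5(9) > 2171, i.e. R_5(9) ≥ 2172.

Largest n = 2171; hence R_5(9) > 2171.


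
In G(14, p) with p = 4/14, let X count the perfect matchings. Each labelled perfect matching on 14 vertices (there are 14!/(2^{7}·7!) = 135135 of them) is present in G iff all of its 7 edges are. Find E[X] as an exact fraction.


K_14 has 14!/(2^{7}·7!) = 135135 labelled perfect matchings.
For each such perfect matching H, let X_H = 1 if all 7 edges of H are present in G. Then P[X_H = 1] = p^{7} = (2/7)^{7} = 128/823543.
By linearity: E[X] = Σ_H E[X_H] = 135135 · p^{7} = 135135 · 128/823543 = 2471040/117649.
Numerically: E[X] ≈ 21.

E[X] = 135135 · (2/7)^{7} = 2471040/117649 ≈ 21.


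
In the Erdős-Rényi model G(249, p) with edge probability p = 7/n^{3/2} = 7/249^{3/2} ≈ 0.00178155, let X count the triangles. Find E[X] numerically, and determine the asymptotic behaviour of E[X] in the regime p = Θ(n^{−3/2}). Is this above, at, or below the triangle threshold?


Number of potential triangles: C(249, 3) = 2542124.
Each occurs with probability p³ ≈ (0.00178155)³ ≈ 5.65453710e-09.
By linearity: E[X] = C(249, 3)·p³ ≈ 2542124 · 5.65453710e-09 ≈ 0.014375.
Since α = 3/2 > 1, p = c/n^{3/2} = o(1/n) is below the triangle threshold p ~ 1/n. Asymptotically E[X] ~ (c³/6)·n^{3(1−α)} = (7³/6)·n^{-1.5} → 0, so by Markov's inequality G has no triangles w.h.p.

E[X] ≈ 0.014375; in regime p = Θ(1/n^{3/2}) E[X] tends to 0 (below the triangle threshold p ~ 1/n).


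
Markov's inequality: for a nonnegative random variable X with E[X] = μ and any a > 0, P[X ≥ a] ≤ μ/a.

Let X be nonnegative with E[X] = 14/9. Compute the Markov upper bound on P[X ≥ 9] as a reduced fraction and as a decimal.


μ = E[X] = 14/9, a = 9.
Markov: P[X ≥ 9] ≤ μ/a = (14/9)/9 = 14/81.
Numerically: ≈ 0.1728.
(Since a = 9 > μ = 1.5556, the bound 14/81 is < 1 and informative.)

P[X ≥ 9] ≤ 14/81 ≈ 0.1728.


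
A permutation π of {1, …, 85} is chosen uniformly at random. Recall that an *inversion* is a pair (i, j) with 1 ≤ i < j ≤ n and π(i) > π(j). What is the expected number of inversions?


Write X = Σ X_I over the C(85, 2) = 3570 pairs i < j, with X_I the indicator of one inversion.
There are 3570 indicators.
For each fixed pair i < j, the values π(i) and π(j) are two distinct elements of {1, …, 85} in uniformly random order; by symmetry P[π(i) > π(j)] = 1/2.
By linearity: E[X] = 3570 · (1/2) = C(85, 2) · (1/2) = 3570/2 = 1785 ≈ 1785.00000.

E[X] = 1785 = 1785.00000.


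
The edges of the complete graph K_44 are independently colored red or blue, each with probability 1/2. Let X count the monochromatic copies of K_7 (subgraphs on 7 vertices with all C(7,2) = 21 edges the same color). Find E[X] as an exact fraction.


Let X = Σ_S X_S over the C(44, 7) = 38320568 subsets S of size 7, where X_S = 1 if the K_7 on S is monochromatic.
For a fixed S, the K_7 on S has C(7, 2) = 21 edges. P[all 21 edges red] = (1/2)^21, and likewise for blue, so P[monochromatic] = 2·(1/2)^21 = 2^{1 − 21} = 1/1048576.
By linearity: E[X] = C(44, 7) · 2^{1 − 21} = 38320568 · 1/1048576 = 4790071/131072.
Numerically: E[X] ≈ 36.5453.

E[X] = C(44,7)·2^(1−C(7,2)) = 4790071/131072 ≈ 36.5453.


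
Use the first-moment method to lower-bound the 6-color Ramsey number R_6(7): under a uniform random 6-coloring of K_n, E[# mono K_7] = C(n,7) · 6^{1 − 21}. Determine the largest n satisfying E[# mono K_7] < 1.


We need C(n, 7) · 6^{1 − 21} < 1, i.e. C(n, 7) < 6^{21 − 1} = 3656158440062976.
Check values of n near the boundary:
  n = 563: C(563, 7) = 3426622515769596; 3426622515769596 < 3656158440062976? YES
  n = 564: C(564, 7) = 3469685994423792; 3469685994423792 < 3656158440062976? YES
  n = 565: C(565, 7) = 3513212521235560; 3513212521235560 < 3656158440062976? YES
  n = 566: C(566, 7) = 3557206237959440; 3557206237959440 < 3656158440062976? YES
  n = 567: C(567, 7) = 3601671315933933; 3601671315933933 < 3656158440062976? YES
  n = 568: C(568, 7) = 3646611956239704; 3646611956239704 < 3656158440062976? YES
  n = 569: C(569, 7) = 3692032389858348; 3692032389858348 < 3656158440062976? NO
The largest n with C(n, 7) < 3656158440062976 is n = 568 (where E[X] = 16882462760369/16926659444736 ≈ 0.9973889). Hence R_6(7) > 568, i.e. R_6(7) ≥ 569.

Largest n = 568; hence R_6(7) > 568.


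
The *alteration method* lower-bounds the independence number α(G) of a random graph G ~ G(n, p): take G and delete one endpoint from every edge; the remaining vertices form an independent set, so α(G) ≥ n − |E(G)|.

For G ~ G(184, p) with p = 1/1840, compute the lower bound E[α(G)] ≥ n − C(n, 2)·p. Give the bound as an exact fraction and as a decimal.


E[|E(G)|] = C(184, 2)·p = 16836 · (1/1840) = 183/20.
E[α(G)] ≥ n − E[|E(G)|] = 184 − 183/20 = 3497/20.
Numerically: ≈ 174.8500.
(This is only a lower bound; the true E[α(G)] may be larger.)

E[α(G)] ≥ 3497/20 ≈ 174.8500.


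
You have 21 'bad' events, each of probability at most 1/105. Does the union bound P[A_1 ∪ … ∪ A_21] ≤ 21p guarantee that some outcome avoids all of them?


Union bound: P[∪_{i=1}^{21} A_i] ≤ Σ_i P[A_i] ≤ 21·p = 21·(1/105) = 1/5.
Numerically: 1/5 ≈ 0.2000.
Is 1/5 < 1? YES.
Since P[∪ A_i] ≤ 1/5 < 1, the complement has P[∩ A_i^c] ≥ 1 − 1/5 = 4/5 > 0, so some outcome avoids every A_i.

21·p = 1/5 ≈ 0.2000; existence CERTIFIED by the union bound.


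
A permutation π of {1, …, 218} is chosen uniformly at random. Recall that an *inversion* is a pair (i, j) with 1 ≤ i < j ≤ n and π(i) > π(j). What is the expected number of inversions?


Write X = Σ X_I over the C(218, 2) = 23653 pairs i < j, with X_I the indicator of one inversion.
There are 23653 indicators.
For each fixed pair i < j, the values π(i) and π(j) are two distinct elements of {1, …, 218} in uniformly random order; by symmetry P[π(i) > π(j)] = 1/2.
By linearity: E[X] = 23653 · (1/2) = C(218, 2) · (1/2) = 23653/2 = 23653/2 ≈ 11826.50000.

E[X] = 23653/2 = 11826.50000.


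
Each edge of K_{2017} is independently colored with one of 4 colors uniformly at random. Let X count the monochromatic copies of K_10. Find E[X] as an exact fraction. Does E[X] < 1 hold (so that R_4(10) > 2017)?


E[X] = C(2017, 10) · 4^{1 − 45} = 300324964434452596180990448 · 4^{−44} = 300324964434452596180990448/309485009821345068724781056.
As a reduced fraction: E[X] = 18770310277153287261311903/19342813113834066795298816 ≈ 0.97040.
Is E[X] < 1? YES.
Since E[X] < 1, there exists a 4-coloring of K_{2017} with no monochromatic K_10; hence R_4(10) > 2017.

E[X] = 18770310277153287261311903/19342813113834066795298816 ≈ 0.97040; E[X] < 1, so R_4(10) > 2017.


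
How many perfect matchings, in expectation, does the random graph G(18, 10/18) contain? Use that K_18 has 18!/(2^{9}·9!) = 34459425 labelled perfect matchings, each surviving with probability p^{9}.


K_18 has 18!/(2^{9}·9!) = 34459425 labelled perfect matchings.
For each such perfect matching H, let X_H = 1 if all 9 edges of H are present in G. Then P[X_H = 1] = p^{9} = (5/9)^{9} = 1953125/387420489.
Summing the indicators: E[X] = Σ_H E[X_H] = 34459425 · p^{9} = 34459425 · 1953125/387420489 = 830908203125/4782969.
Numerically: E[X] ≈ 173722.

E[X] = 34459425 · (5/9)^{9} = 830908203125/4782969 ≈ 173722.


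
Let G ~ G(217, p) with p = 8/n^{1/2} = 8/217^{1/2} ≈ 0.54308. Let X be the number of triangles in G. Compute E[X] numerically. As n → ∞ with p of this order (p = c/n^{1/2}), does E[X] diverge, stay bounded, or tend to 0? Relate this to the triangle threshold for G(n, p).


Number of potential triangles: C(217, 3) = 1679580.
Each occurs with probability p³ ≈ (0.54308)³ ≈ 1.6016970e-01.
By linearity: E[X] = C(217, 3)·p³ ≈ 1679580 · 1.6016970e-01 ≈ 269017.82353.
Since α = 1/2 < 1, p = c/n^{1/2} ≫ 1/n is above the triangle threshold p ~ 1/n. Asymptotically E[X] ~ (c³/6)·n^{3(1−α)} = (8³/6)·n^{1.5} → ∞; triangles are abundant w.h.p.

E[X] ≈ 269017.82353; in regime p = Θ(1/n^{1/2}) E[X] diverges (above the triangle threshold p ~ 1/n).


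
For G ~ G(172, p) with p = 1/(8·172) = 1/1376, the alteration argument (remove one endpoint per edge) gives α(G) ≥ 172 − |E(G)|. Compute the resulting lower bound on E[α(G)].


E[|E(G)|] = C(172, 2)·p = 14706 · (1/1376) = 171/16.
E[α(G)] ≥ n − E[|E(G)|] = 172 − 171/16 = 2581/16.
Numerically: ≈ 161.31250.
(This is only a lower bound; the true E[α(G)] may be larger.)

E[α(G)] ≥ 2581/16 ≈ 161.31250.


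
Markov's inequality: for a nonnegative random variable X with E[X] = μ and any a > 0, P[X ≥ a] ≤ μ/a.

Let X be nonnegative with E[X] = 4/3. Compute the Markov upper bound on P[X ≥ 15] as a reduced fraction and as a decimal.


μ = E[X] = 4/3, a = 15.
Markov: P[X ≥ 15] ≤ μ/a = (4/3)/15 = 4/45.
Numerically: ≈ 0.089.
(Since a = 15 > μ = 1.333, the bound 4/45 is < 1 and informative.)

P[X ≥ 15] ≤ 4/45 ≈ 0.089.


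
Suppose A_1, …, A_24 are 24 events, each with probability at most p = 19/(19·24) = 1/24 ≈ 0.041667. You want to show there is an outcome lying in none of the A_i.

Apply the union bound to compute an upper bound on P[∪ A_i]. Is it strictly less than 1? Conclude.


Union bound: P[∪_{i=1}^{24} A_i] ≤ Σ_i P[A_i] ≤ 24·p = 24·(1/24) = 1.
Numerically: 1 ≈ 1.000000.
Is 1 < 1? NO.
Since the bound 1 is ≥ 1, the union bound is uninformative here; it does NOT by itself certify existence.

24·p = 1 ≈ 1.000000; existence NOT certified by the union bound.


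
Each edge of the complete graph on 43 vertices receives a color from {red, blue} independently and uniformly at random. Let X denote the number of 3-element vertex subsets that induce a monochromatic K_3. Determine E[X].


Let X = Σ_S X_S over the C(43, 3) = 12341 subsets S of size 3, where X_S = 1 if the K_3 on S is monochromatic.
For a fixed S, the K_3 on S has C(3, 2) = 3 edges. P[all 3 edges red] = (1/2)^3, and likewise for blue, so P[monochromatic] = 2·(1/2)^3 = 2^{1 − 3} = 1/4.
By linearity: E[X] = C(43, 3) · 2^{1 − 3} = 12341 · 1/4 = 12341/4.
Numerically: E[X] ≈ 3085.250000.

E[X] = C(43,3)·2^(1−C(3,2)) = 12341/4 ≈ 3085.250000.


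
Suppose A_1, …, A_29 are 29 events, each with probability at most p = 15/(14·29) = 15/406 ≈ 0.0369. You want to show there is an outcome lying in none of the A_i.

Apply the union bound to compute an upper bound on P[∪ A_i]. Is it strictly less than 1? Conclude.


Union bound: P[∪_{i=1}^{29} A_i] ≤ Σ_i P[A_i] ≤ 29·p = 29·(15/406) = 15/14.
Numerically: 15/14 ≈ 1.0714.
Is 15/14 < 1? NO.
Since the bound 15/14 is ≥ 1, the union bound is uninformative here; it does NOT by itself certify existence.

29·p = 15/14 ≈ 1.0714; existence NOT certified by the union bound.


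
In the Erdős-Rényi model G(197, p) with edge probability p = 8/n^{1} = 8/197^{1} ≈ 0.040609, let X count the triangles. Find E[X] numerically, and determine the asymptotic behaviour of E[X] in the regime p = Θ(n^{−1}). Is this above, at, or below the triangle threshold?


Number of potential triangles: C(197, 3) = 1254890.
Each occurs with probability p³ ≈ (0.040609)³ ≈ 6.6968610e-05.
By linearity: E[X] = C(197, 3)·p³ ≈ 1254890 · 6.6968610e-05 ≈ 84.03824.
Here α = 1, so p = 8/n is exactly at the triangle threshold p ~ 1/n. Asymptotically E[X] → c³/6 = 8³/6 = 256/3 ≈ 85.33333, a bounded constant. In this regime the triangle count is asymptotically Poisson(c³/6).

E[X] ≈ 84.03824; in regime p = Θ(1/n^{1}) E[X] stays bounded (at the triangle threshold p ~ 1/n).


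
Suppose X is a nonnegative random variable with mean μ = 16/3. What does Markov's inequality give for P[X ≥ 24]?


μ = E[X] = 16/3, a = 24.
Markov: P[X ≥ 24] ≤ μ/a = (16/3)/24 = 2/9.
Numerically: ≈ 0.22222.
(Since a = 24 > μ = 5.33333, the bound 2/9 is < 1 and informative.)

P[X ≥ 24] ≤ 2/9 ≈ 0.22222.


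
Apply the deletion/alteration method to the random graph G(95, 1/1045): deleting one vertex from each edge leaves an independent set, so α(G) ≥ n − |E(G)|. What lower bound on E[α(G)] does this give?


E[|E(G)|] = C(95, 2)·p = 4465 · (1/1045) = 47/11.
E[α(G)] ≥ n − E[|E(G)|] = 95 − 47/11 = 998/11.
Numerically: ≈ 90.727273.
(This is only a lower bound; the true E[α(G)] may be larger.)

E[α(G)] ≥ 998/11 ≈ 90.727273.


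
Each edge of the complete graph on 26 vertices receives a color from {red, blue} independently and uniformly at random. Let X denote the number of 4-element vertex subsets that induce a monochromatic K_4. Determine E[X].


Let X = Σ_S X_S over the C(26, 4) = 14950 subsets S of size 4, where X_S = 1 if the K_4 on S is monochromatic.
For a fixed S, the K_4 on S has C(4, 2) = 6 edges. P[all 6 edges red] = (1/2)^6, and likewise for blue, so P[monochromatic] = 2·(1/2)^6 = 2^{1 − 6} = 1/32.
Summing: E[X] = C(26, 4) · 2^{1 − 6} = 14950 · 1/32 = 7475/16.
Numerically: E[X] ≈ 467.187500.

E[X] = C(26,4)·2^(1−C(4,2)) = 7475/16 ≈ 467.187500.


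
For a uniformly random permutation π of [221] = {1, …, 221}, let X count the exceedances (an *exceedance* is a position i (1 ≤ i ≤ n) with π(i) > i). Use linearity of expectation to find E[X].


Write X = Σ_{i=1}^{221} X_i, where X_i = 1_{π(i) > i}.
For each fixed i, π(i) is uniform over {1, …, 221} (marginal of a uniform permutation), so P[π(i) > i] = (n − i)/n. Summing: Σ_{i=1}^{221} (n − i)/n = (0 + 1 + … + 220)/221 = 221(221 − 1)/(2·221) = (221 − 1)/2.
Hence E[X] = Σ_{i=1}^{221} (221 − i)/221 = 110 ≈ 110.0000.

E[X] = 110 = 110.0000.


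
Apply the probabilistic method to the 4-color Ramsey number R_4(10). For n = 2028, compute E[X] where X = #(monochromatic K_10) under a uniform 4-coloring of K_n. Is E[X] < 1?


E[X] = C(2028, 10) · 4^{1 − 45} = 317149973285521499299300410 · 4^{−44} = 317149973285521499299300410/309485009821345068724781056.
As a reduced fraction: E[X] = 158574986642760749649650205/154742504910672534362390528 ≈ 1.0248.
Is E[X] < 1? NO.
Since E[X] ≥ 1, the first-moment bound is inconclusive at n = 2028; it does NOT by itself certify R_4(10) > 2028.

E[X] = 158574986642760749649650205/154742504910672534362390528 ≈ 1.0248; E[X] ≥ 1; first-moment method inconclusive here.


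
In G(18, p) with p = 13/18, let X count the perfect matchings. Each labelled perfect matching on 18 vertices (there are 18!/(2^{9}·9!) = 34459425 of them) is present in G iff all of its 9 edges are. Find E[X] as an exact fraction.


K_18 has 18!/(2^{9}·9!) = 34459425 labelled perfect matchings.
For each such perfect matching H, let X_H = 1 if all 9 edges of H are present in G. Then P[X_H = 1] = p^{9} = (13/18)^{9} = 10604499373/198359290368.
By linearity: E[X] = Σ_H E[X_H] = 34459425 · p^{9} = 34459425 · 10604499373/198359290368 = 4511419145758525/2448880128.
Numerically: E[X] ≈ 1.84224e+06.

E[X] = 34459425 · (13/18)^{9} = 4511419145758525/2448880128 ≈ 1.84224e+06.


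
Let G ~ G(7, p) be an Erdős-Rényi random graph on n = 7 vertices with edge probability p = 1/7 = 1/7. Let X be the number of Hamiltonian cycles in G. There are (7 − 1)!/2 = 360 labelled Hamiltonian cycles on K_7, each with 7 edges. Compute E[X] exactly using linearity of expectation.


K_7 has (7 − 1)!/2 = 360 labelled Hamiltonian cycles.
For each such Hamiltonian cycle H, let X_H = 1 if all 7 edges of H are present in G. Then P[X_H = 1] = p^{7} = (1/7)^{7} = 1/823543.
By linearity of expectation: E[X] = Σ_H E[X_H] = 360 · p^{7} = 360 · 1/823543 = 360/823543.
Numerically: E[X] ≈ 0.00043714.

E[X] = 360 · (1/7)^{7} = 360/823543 ≈ 0.00043714.


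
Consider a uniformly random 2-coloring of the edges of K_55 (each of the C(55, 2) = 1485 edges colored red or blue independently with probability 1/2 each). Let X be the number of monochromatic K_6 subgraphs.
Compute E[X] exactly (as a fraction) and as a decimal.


Let X = Σ_S X_S over the C(55, 6) = 28989675 subsets S of size 6, where X_S = 1 if the K_6 on S is monochromatic.
For a fixed S, the K_6 on S has C(6, 2) = 15 edges. P[all 15 edges red] = (1/2)^15, and likewise for blue, so P[monochromatic] = 2·(1/2)^15 = 2^{1 − 15} = 1/16384.
By linearity: E[X] = C(55, 6) · 2^{1 − 15} = 28989675 · 1/16384 = 28989675/16384.
Numerically: E[X] ≈ 1769.389.

E[X] = C(55,6)·2^(1−C(6,2)) = 28989675/16384 ≈ 1769.389.


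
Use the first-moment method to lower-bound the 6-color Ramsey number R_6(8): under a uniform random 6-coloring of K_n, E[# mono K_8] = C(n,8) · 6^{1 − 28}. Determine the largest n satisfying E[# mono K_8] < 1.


We need C(n, 8) · 6^{1 − 28} < 1, i.e. C(n, 8) < 6^{28 − 1} = 1023490369077469249536.
Check values of n near the boundary:
  n = 1589: C(1589, 8) = 990389025825605844438; 990389025825605844438 < 1023490369077469249536? YES
  n = 1590: C(1590, 8) = 995397314198933813310; 995397314198933813310 < 1023490369077469249536? YES
  n = 1591: C(1591, 8) = 1000427749141189953870; 1000427749141189953870 < 1023490369077469249536? YES
  n = 1592: C(1592, 8) = 1005480414540892933435; 1005480414540892933435 < 1023490369077469249536? YES
  n = 1593: C(1593, 8) = 1010555394551193970323; 1010555394551193970323 < 1023490369077469249536? YES
  n = 1594: C(1594, 8) = 1015652773590544255167; 1015652773590544255167 < 1023490369077469249536? YES
  n = 1595: C(1595, 8) = 1020772636343363633895; 1020772636343363633895 < 1023490369077469249536? YES
  n = 1596: C(1596, 8) = 1025915067760710553965; 1025915067760710553965 < 1023490369077469249536? NO
  n = 1597: C(1597, 8) = 1031080153060953275445; 1031080153060953275445 < 1023490369077469249536? NO
The largest n with C(n, 8) < 1023490369077469249536 is n = 1595 (where E[X] = 113419181815929292655/113721152119718805504 ≈ 0.997345). Hence R_6(8) > 1595, i.e. R_6(8) ≥ 1596.

Largest n = 1595; hence R_6(8) > 1595.


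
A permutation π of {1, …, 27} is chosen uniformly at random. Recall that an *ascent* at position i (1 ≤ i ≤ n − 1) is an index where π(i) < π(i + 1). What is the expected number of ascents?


Write X = Σ X_I over i = 1, …, 26, with X_I the indicator of one ascent.
There are 26 indicators.
For each fixed i, the pair (π(i), π(i+1)) is a uniformly random ordered pair of distinct values from {1, …, 27}; by symmetry P[π(i) < π(i+1)] = 1/2.
By linearity: E[X] = 26 · (1/2) = (27 − 1) · (1/2) = 13 ≈ 13.00000.

E[X] = 13 = 13.00000.


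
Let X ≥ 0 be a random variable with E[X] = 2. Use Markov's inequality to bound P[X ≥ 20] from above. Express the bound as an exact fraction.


μ = E[X] = 2, a = 20.
Markov: P[X ≥ 20] ≤ μ/a = (2)/20 = 1/10.
Numerically: ≈ 0.10000.
(Since a = 20 > μ = 2.00000, the bound 1/10 is < 1 and informative.)

P[X ≥ 20] ≤ 1/10 ≈ 0.10000.


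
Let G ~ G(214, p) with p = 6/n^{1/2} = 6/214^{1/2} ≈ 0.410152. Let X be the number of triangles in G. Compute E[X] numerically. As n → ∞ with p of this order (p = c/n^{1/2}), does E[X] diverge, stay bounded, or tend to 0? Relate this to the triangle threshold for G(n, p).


Number of potential triangles: C(214, 3) = 1610564.
Each occurs with probability p³ ≈ (0.410152)³ ≈ 6.89974581e-02.
By linearity: E[X] = C(214, 3)·p³ ≈ 1610564 · 6.89974581e-02 ≈ 111124.822035.
Since α = 1/2 < 1, p = c/n^{1/2} ≫ 1/n is above the triangle threshold p ~ 1/n. Asymptotically E[X] ~ (c³/6)·n^{3(1−α)} = (6³/6)·n^{1.5} → ∞; triangles are abundant w.h.p.

E[X] ≈ 111124.822035; in regime p = Θ(1/n^{1/2}) E[X] diverges (above the triangle threshold p ~ 1/n).


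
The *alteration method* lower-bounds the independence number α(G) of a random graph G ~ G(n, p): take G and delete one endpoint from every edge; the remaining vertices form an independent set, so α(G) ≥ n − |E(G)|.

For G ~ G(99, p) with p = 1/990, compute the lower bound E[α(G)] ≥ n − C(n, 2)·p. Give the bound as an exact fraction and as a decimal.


E[|E(G)|] = C(99, 2)·p = 4851 · (1/990) = 49/10.
E[α(G)] ≥ n − E[|E(G)|] = 99 − 49/10 = 941/10.
Numerically: ≈ 94.100000.
(This is only a lower bound; the true E[α(G)] may be larger.)

E[α(G)] ≥ 941/10 ≈ 94.100000.


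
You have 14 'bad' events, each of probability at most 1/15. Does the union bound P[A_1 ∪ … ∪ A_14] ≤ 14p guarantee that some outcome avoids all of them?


Union bound: P[∪_{i=1}^{14} A_i] ≤ Σ_i P[A_i] ≤ 14·p = 14·(1/15) = 14/15.
Numerically: 14/15 ≈ 0.933.
Is 14/15 < 1? YES.
Since P[∪ A_i] ≤ 14/15 < 1, the complement has P[∩ A_i^c] ≥ 1 − 14/15 = 1/15 > 0, so some outcome avoids every A_i.

14·p = 14/15 ≈ 0.933; existence CERTIFIED by the union bound.


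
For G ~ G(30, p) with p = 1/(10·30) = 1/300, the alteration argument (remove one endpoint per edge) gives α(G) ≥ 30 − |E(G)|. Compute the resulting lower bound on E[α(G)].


E[|E(G)|] = C(30, 2)·p = 435 · (1/300) = 29/20.
E[α(G)] ≥ n − E[|E(G)|] = 30 − 29/20 = 571/20.
Numerically: ≈ 28.550000.
(This is only a lower bound; the true E[α(G)] may be larger.)

E[α(G)] ≥ 571/20 ≈ 28.550000.


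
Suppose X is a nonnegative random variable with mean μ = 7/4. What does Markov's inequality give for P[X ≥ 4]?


μ = E[X] = 7/4, a = 4.
Markov: P[X ≥ 4] ≤ μ/a = (7/4)/4 = 7/16.
Numerically: ≈ 0.43750.
(Since a = 4 > μ = 1.75000, the bound 7/16 is < 1 and informative.)

P[X ≥ 4] ≤ 7/16 ≈ 0.43750.


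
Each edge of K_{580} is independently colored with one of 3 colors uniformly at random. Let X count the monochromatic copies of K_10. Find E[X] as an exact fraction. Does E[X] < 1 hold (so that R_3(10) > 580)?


E[X] = C(580, 10) · 3^{1 − 45} = 1098085496704252547920 · 3^{−44} = 1098085496704252547920/984770902183611232881.
As a reduced fraction: E[X] = 1098085496704252547920/984770902183611232881 ≈ 1.1150670.
Is E[X] < 1? NO.
Since E[X] ≥ 1, the first-moment bound is inconclusive at n = 580; it does NOT by itself certify R_3(10) > 580.

E[X] = 1098085496704252547920/984770902183611232881 ≈ 1.1150670; E[X] ≥ 1; first-moment method inconclusive here.


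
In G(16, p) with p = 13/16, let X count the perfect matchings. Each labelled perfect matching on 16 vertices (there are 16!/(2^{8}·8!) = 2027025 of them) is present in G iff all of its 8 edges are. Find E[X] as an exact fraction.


K_16 has 16!/(2^{8}·8!) = 2027025 labelled perfect matchings.
For each such perfect matching H, let X_H = 1 if all 8 edges of H are present in G. Then P[X_H = 1] = p^{8} = (13/16)^{8} = 815730721/4294967296.
By linearity of expectation: E[X] = Σ_H E[X_H] = 2027025 · p^{8} = 2027025 · 815730721/4294967296 = 1653506564735025/4294967296.
Numerically: E[X] ≈ 3.85e+05.

E[X] = 2027025 · (13/16)^{8} = 1653506564735025/4294967296 ≈ 3.85e+05.


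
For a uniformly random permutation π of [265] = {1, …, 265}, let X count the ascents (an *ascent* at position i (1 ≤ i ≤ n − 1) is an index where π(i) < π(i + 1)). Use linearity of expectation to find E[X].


Write X = Σ X_I over i = 1, …, 264, with X_I the indicator of one ascent.
There are 264 indicators.
For each fixed i, the pair (π(i), π(i+1)) is a uniformly random ordered pair of distinct values from {1, …, 265}; by symmetry P[π(i) < π(i+1)] = 1/2.
By linearity: E[X] = 264 · (1/2) = (265 − 1) · (1/2) = 132 ≈ 132.00000.

E[X] = 132 = 132.00000.


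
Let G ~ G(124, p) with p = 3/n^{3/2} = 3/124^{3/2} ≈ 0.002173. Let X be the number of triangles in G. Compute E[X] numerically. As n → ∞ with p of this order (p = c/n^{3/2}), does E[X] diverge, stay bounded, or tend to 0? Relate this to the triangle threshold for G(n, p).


Number of potential triangles: C(124, 3) = 310124.
Each occurs with probability p³ ≈ (0.002173)³ ≈ 1.025572e-08.
By linearity: E[X] = C(124, 3)·p³ ≈ 310124 · 1.025572e-08 ≈ 0.0032.
Since α = 3/2 > 1, p = c/n^{3/2} = o(1/n) is below the triangle threshold p ~ 1/n. Asymptotically E[X] ~ (c³/6)·n^{3(1−α)} = (3³/6)·n^{-1.5} → 0, so by Markov's inequality G has no triangles w.h.p.

E[X] ≈ 0.0032; in regime p = Θ(1/n^{3/2}) E[X] tends to 0 (below the triangle threshold p ~ 1/n).


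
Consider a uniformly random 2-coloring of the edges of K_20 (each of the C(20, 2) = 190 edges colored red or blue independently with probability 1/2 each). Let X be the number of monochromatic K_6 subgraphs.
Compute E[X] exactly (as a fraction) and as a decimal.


Let X = Σ_S X_S over the C(20, 6) = 38760 subsets S of size 6, where X_S = 1 if the K_6 on S is monochromatic.
For a fixed S, the K_6 on S has C(6, 2) = 15 edges. P[all 15 edges red] = (1/2)^15, and likewise for blue, so P[monochromatic] = 2·(1/2)^15 = 2^{1 − 15} = 1/16384.
By linearity of expectation: E[X] = C(20, 6) · 2^{1 − 15} = 38760 · 1/16384 = 4845/2048.
Numerically: E[X] ≈ 2.3657.

E[X] = C(20,6)·2^(1−C(6,2)) = 4845/2048 ≈ 2.3657.


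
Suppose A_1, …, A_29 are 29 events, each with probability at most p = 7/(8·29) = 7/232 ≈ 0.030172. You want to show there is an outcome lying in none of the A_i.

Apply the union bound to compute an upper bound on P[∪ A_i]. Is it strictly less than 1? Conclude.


Union bound: P[∪_{i=1}^{29} A_i] ≤ Σ_i P[A_i] ≤ 29·p = 29·(7/232) = 7/8.
Numerically: 7/8 ≈ 0.875000.
Is 7/8 < 1? YES.
Since P[∪ A_i] ≤ 7/8 < 1, the complement has P[∩ A_i^c] ≥ 1 − 7/8 = 1/8 > 0, so some outcome avoids every A_i.

29·p = 7/8 ≈ 0.875000; existence CERTIFIED by the union bound.


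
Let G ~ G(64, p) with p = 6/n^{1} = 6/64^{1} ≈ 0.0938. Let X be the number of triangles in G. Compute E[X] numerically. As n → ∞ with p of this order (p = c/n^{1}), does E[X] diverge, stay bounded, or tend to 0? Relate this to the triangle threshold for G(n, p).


Number of potential triangles: C(64, 3) = 41664.
Each occurs with probability p³ ≈ (0.0938)³ ≈ 8.23975e-04.
By linearity: E[X] = C(64, 3)·p³ ≈ 41664 · 8.23975e-04 ≈ 34.330.
Here α = 1, so p = 6/n is exactly at the triangle threshold p ~ 1/n. Asymptotically E[X] → c³/6 = 6³/6 = 36 ≈ 36.000, a bounded constant. In this regime the triangle count is asymptotically Poisson(c³/6).

E[X] ≈ 34.330; in regime p = Θ(1/n^{1}) E[X] stays bounded (at the triangle threshold p ~ 1/n).


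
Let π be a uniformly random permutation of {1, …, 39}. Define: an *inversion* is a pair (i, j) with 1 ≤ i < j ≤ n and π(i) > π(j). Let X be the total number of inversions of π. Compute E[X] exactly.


Write X = Σ X_I over the C(39, 2) = 741 pairs i < j, with X_I the indicator of one inversion.
There are 741 indicators.
For each fixed pair i < j, the values π(i) and π(j) are two distinct elements of {1, …, 39} in uniformly random order; by symmetry P[π(i) > π(j)] = 1/2.
By linearity: E[X] = 741 · (1/2) = C(39, 2) · (1/2) = 741/2 = 741/2 ≈ 370.500.

E[X] = 741/2 = 370.500.


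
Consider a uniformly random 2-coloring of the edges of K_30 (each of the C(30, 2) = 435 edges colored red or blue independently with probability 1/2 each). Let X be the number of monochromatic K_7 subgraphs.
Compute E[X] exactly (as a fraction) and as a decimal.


Let X = Σ_S X_S over the C(30, 7) = 2035800 subsets S of size 7, where X_S = 1 if the K_7 on S is monochromatic.
For a fixed S, the K_7 on S has C(7, 2) = 21 edges. P[all 21 edges red] = (1/2)^21, and likewise for blue, so P[monochromatic] = 2·(1/2)^21 = 2^{1 − 21} = 1/1048576.
By linearity of expectation: E[X] = C(30, 7) · 2^{1 − 21} = 2035800 · 1/1048576 = 254475/131072.
Numerically: E[X] ≈ 1.941490.

E[X] = C(30,7)·2^(1−C(7,2)) = 254475/131072 ≈ 1.941490.


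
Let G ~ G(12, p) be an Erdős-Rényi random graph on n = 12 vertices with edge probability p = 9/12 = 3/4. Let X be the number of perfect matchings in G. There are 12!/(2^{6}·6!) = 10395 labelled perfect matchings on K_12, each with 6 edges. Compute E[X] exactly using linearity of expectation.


K_12 has 12!/(2^{6}·6!) = 10395 labelled perfect matchings.
For each such perfect matching H, let X_H = 1 if all 6 edges of H are present in G. Then P[X_H = 1] = p^{6} = (3/4)^{6} = 729/4096.
By linearity of expectation: E[X] = Σ_H E[X_H] = 10395 · p^{6} = 10395 · 729/4096 = 7577955/4096.
Numerically: E[X] ≈ 1850.1.

E[X] = 10395 · (3/4)^{6} = 7577955/4096 ≈ 1850.1.


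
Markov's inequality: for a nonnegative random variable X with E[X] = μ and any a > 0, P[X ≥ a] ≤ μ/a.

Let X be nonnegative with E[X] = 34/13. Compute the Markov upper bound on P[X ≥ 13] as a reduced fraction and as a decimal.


μ = E[X] = 34/13, a = 13.
Markov: P[X ≥ 13] ≤ μ/a = (34/13)/13 = 34/169.
Numerically: ≈ 0.201183.
(Since a = 13 > μ = 2.615385, the bound 34/169 is < 1 and informative.)

P[X ≥ 13] ≤ 34/169 ≈ 0.201183.


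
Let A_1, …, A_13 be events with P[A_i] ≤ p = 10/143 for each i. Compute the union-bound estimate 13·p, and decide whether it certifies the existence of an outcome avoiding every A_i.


Union bound: P[∪_{i=1}^{13} A_i] ≤ Σ_i P[A_i] ≤ 13·p = 13·(10/143) = 10/11.
Numerically: 10/11 ≈ 0.909091.
Is 10/11 < 1? YES.
Since P[∪ A_i] ≤ 10/11 < 1, the complement has P[∩ A_i^c] ≥ 1 − 10/11 = 1/11 > 0, so some outcome avoids every A_i.

13·p = 10/11 ≈ 0.909091; existence CERTIFIED by the union bound.


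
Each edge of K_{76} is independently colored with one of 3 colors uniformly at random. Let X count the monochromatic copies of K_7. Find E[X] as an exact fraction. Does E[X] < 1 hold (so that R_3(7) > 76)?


E[X] = C(76, 7) · 3^{1 − 21} = 2186189400 · 3^{−20} = 2186189400/3486784401.
As a reduced fraction: E[X] = 728729800/1162261467 ≈ 0.627.
Is E[X] < 1? YES.
Since E[X] < 1, there exists a 3-coloring of K_{76} with no monochromatic K_7; hence R_3(7) > 76.

E[X] = 728729800/1162261467 ≈ 0.627; E[X] < 1, so R_3(7) > 76.


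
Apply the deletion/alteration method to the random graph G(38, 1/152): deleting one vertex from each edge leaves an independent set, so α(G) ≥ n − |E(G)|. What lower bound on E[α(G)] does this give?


E[|E(G)|] = C(38, 2)·p = 703 · (1/152) = 37/8.
E[α(G)] ≥ n − E[|E(G)|] = 38 − 37/8 = 267/8.
Numerically: ≈ 33.375.
(This is only a lower bound; the true E[α(G)] may be larger.)

E[α(G)] ≥ 267/8 ≈ 33.375.


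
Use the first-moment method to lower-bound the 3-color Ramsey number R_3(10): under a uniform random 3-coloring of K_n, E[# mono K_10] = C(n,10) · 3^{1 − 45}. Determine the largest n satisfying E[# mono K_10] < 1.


We need C(n, 10) · 3^{1 − 45} < 1, i.e. C(n, 10) < 3^{45 − 1} = 984770902183611232881.
Check values of n near the boundary:
  n = 569: C(569, 10) = 905357721286137524328; 905357721286137524328 < 984770902183611232881? YES
  n = 570: C(570, 10) = 921524823451961408691; 921524823451961408691 < 984770902183611232881? YES
  n = 571: C(571, 10) = 937951290893172842001; 937951290893172842001 < 984770902183611232881? YES
  n = 572: C(572, 10) = 954640815642161682606; 954640815642161682606 < 984770902183611232881? YES
  n = 573: C(573, 10) = 971597135635805762226; 971597135635805762226 < 984770902183611232881? YES
  n = 574: C(574, 10) = 988824035203816502691; 988824035203816502691 < 984770902183611232881? NO
  n = 575: C(575, 10) = 1006325345561406175305; 1006325345561406175305 < 984770902183611232881? NO
  n = 576: C(576, 10) = 1024104945306307344480; 1024104945306307344480 < 984770902183611232881? NO
The largest n with C(n, 10) < 984770902183611232881 is n = 573 (where E[X] = 35985079097622435638/36472996377170786403 ≈ 0.98662). Hence R_3(10) > 573, i.e. R_3(10) ≥ 574.

Largest n = 573; hence R_3(10) > 573.
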